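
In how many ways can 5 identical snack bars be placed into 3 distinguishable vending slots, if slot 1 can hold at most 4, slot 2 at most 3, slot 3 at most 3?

14

Without the upper bounds there are C(7,2) = 21 ways to split 5 among 3 vending slots.
Subtract solutions that violate a single cap (substitute x_i' = x_i − (cap_i+1)): x_1 ≥ 5 gives C(2,2) = 1; x_2 ≥ 4 gives C(3,2) = 3; x_3 ≥ 4 gives C(3,2) = 3. Together 7.
No two caps can be exceeded simultaneously, so the pair terms are all 0.
By inclusion–exclusion the count is 21 − 7 + 0 = 14.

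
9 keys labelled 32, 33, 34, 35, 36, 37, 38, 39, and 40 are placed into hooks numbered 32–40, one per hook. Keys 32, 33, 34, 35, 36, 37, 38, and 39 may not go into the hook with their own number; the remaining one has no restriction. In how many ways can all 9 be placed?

148329

Let Aᵢ (for 32 ≤ i ≤ 39) be the placements that put key i in its forbidden hook. Any j of these fix j positions, leaving (9−j)! ways to fill the rest, and there are C(8,j) ways to pick which j.
By inclusion–exclusion, the number of valid placements is Σ_{j=0}^{8} (−1)^j C(8,j)·(9−j)!.
Computing: 362880 − 322560 + 141120 − 40320 + 8400 − 1344 + 168 − 16 + 1 = 148329.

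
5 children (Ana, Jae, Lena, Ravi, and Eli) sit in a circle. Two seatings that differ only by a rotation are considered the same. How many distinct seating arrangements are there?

24

Seat Ana anywhere (absorbing the rotational symmetry), then permute the other 4: (4)! = 24.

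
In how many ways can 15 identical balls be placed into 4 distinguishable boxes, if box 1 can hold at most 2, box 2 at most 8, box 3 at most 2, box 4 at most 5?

Without the upper bounds there are C(18,3) = 816 ways to split 15 among 4 boxes.
Subtract solutions that violate a single cap (substitute x_i' = x_i − (cap_i+1)): x_1 ≥ 3 gives C(15,3) = 455; x_2 ≥ 9 gives C(9,3) = 84; x_3 ≥ 3 gives C(15,3) = 455; x_4 ≥ 6 gives C(12,3) = 220. Together 1214.
Add back pairs where two caps are both exceeded: 20 + 220 + 84 + 20 + 1 + 84 = 429.
Subtract triples: 1 + 0 + 20 + 0 = 21.
By inclusion–exclusion the count is 816 − 1214 + 429 − 21 = 10.

10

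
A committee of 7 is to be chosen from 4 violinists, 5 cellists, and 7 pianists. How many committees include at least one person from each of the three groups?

With no constraint there are C(16,7) = 11440 possible selections.
Subtract selections that omit an entire group: no violinists → C(12,7) = 792; no cellists → C(11,7) = 330; no pianists → C(9,7) = 36.
Add back selections omitting two groups (i.e. drawn from a single group): C(4,7) + C(5,7) + C(7,7) = 1.
By inclusion–exclusion: 11440 − 1158 + 1 = 10283.

10283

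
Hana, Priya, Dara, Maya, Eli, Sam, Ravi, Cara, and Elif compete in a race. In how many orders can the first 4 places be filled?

3024

There are 9 choices for 1st place, 8 for 2nd, and so on down to 6 for position 4.
That gives 9 × 8 × 7 × 6 = 3024.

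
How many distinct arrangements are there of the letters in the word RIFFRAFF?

The 8 letters of RIFFRAFF have repeats: F appearing 4 times and R appearing twice.
Dividing 8! = 40320 by 4!·2! = 48 for the repeated letters gives 840.

840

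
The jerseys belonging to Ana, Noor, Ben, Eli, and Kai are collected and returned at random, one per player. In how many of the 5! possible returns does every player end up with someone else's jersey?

44

Count assignments avoiding every fixed point. For any j of the 5 players fixed to their old jersey, the other 5−j can be arranged in (5−j)! ways.
By inclusion–exclusion this is Σ_{j=0}^{5} (−1)^j C(5,j)·(5−j)!.
Computing: 120 − 120 + 60 − 20 + 5 − 1 = 44.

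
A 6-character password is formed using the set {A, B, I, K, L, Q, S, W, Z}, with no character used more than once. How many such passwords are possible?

60480

Choose and order 6 of the 9 symbols: the first character has 9 options, the next 8, and so on down to 4.
That product is 9 × 8 × 7 × 6 × 5 × 4 = 60480.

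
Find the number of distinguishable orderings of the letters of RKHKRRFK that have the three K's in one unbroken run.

120

Treat the 3 copies of K as a single block. The multiset to arrange is then {KKK, F, H, R, R, R}, 6 items in all.
That gives (6)!/(3!) = 120 arrangements.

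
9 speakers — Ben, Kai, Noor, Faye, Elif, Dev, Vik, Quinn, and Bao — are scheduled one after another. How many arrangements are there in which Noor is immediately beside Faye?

80640

Place the 7 others and the Noor-Faye pair as 8 objects in a line; the pair has 2 internal arrangements.
So the count is 2·(8)! = 80640.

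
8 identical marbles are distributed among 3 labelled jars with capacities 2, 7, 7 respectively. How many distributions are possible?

Without the upper bounds there are C(10,2) = 45 ways to split 8 among 3 jars.
Subtract solutions that violate a single cap (substitute x_i' = x_i − (cap_i+1)): x_1 ≥ 3 gives C(7,2) = 21; x_2 ≥ 8 gives C(2,2) = 1; x_3 ≥ 8 gives C(2,2) = 1. Together 23.
No two caps can be exceeded simultaneously, so the pair terms are all 0.
By inclusion–exclusion the count is 45 − 23 + 0 = 22.

22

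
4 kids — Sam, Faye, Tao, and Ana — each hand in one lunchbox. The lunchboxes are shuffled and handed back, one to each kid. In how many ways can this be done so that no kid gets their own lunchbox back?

Let Aᵢ be the assignments in which kid i gets their own lunchbox. We want the size of the complement of A₁∪…∪A_4.
By inclusion–exclusion this is Σ_{j=0}^{4} (−1)^j C(4,j)·(4−j)!.
Computing: 24 − 24 + 12 − 4 + 1 = 9.

9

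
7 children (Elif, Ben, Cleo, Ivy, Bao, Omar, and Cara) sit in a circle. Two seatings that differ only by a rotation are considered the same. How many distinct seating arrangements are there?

Around a circle, 7 distinct people have 7!/7 = (6)! = 720 rotationally distinct seatings.

720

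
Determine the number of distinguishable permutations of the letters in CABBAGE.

Letter multiplicities in CABBAGE: A×2, B×2, C×1, E×1, G×1.
So there are 7! / (2!·2!) = 1260 distinguishable arrangements.

1260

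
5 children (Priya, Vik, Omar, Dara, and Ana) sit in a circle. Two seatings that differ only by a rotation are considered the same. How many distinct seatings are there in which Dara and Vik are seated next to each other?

Glue Dara and Vik into a block (2 internal orders). Seating 4 units around a circle gives (3)! arrangements.
So 2 × (3)! = 2 × 6 = 12.

12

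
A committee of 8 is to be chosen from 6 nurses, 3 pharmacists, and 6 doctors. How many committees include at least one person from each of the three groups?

5922

Unrestricted: C(15,8) = 6435 ways to pick any 8 of the 15.
Selections missing a whole group: no nurses → C(9,8) = 9; no pharmacists → C(12,8) = 495; no doctors → C(9,8) = 9.
Add back selections omitting two groups (i.e. drawn from a single group): C(6,8) + C(3,8) + C(6,8) = 0.
By inclusion–exclusion: 6435 − 513 + 0 = 5922.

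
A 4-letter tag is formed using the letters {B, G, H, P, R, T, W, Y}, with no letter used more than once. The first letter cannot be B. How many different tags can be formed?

The first letter has 8−1 = 7 choices (anything except B).
The remaining 3 letters are filled from the other 7 symbols without repetition: 7 × 6 × 5 = 210.
Total: 7 × 210 = 1470.

1470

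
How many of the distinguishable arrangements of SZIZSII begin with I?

90

Fix I in the first position and arrange the remaining 6 letters.
Those 6 letters have I appearing twice, S appearing twice, and Z appearing twice, giving (6)!/(2!·2!·2!) = 90.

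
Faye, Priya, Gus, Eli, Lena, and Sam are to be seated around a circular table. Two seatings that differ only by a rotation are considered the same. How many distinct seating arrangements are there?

Around a circle, 6 distinct people have 6!/6 = (5)! = 120 rotationally distinct seatings.

120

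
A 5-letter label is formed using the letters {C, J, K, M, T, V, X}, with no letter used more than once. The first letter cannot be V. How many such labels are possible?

2160

The first letter has 7−1 = 6 choices (anything except V).
The remaining 4 letters are filled from the other 6 symbols without repetition: 6 × 5 × 4 × 3 = 360.
Total: 6 × 360 = 2160.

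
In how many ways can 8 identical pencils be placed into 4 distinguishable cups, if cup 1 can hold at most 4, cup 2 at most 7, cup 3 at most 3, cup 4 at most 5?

By stars and bars, unrestricted non-negative solutions to x_1+…+x_4 = 8 number C(8+3,3) = 165.
Subtract solutions that violate a single cap (substitute x_i' = x_i − (cap_i+1)): x_1 ≥ 5 gives C(6,3) = 20; x_2 ≥ 8 gives C(3,3) = 1; x_3 ≥ 4 gives C(7,3) = 35; x_4 ≥ 6 gives C(5,3) = 10. Together 66.
No two caps can be exceeded simultaneously, so the pair terms are all 0.
By inclusion–exclusion the count is 165 − 66 + 0 = 99.

99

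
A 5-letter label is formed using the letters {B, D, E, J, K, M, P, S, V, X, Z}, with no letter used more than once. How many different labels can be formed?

This is a permutation of 5 out of 11: P(11,5) = 11!/6!.
That product is 11 × 10 × 9 × 8 × 7 = 55440.

55440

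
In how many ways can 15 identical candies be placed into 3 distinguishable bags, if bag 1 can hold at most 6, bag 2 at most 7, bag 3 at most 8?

By stars and bars, unrestricted non-negative solutions to x_1+…+x_3 = 15 number C(15+2,2) = 136.
Subtract solutions that violate a single cap (substitute x_i' = x_i − (cap_i+1)): x_1 ≥ 7 gives C(10,2) = 45; x_2 ≥ 8 gives C(9,2) = 36; x_3 ≥ 9 gives C(8,2) = 28. Together 109.
Add back pairs where two caps are both exceeded: 1 + 0 + 0 = 1.
By inclusion–exclusion the count is 136 − 109 + 1 = 28.

28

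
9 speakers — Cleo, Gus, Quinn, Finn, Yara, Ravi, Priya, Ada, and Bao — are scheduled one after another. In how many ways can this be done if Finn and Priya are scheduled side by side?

80640

Treat {Finn, Priya} as a single unit. There are 8 units to order, and the pair itself can be ordered 2 ways.
That gives 2 × 8! = 2 × 40320 = 80640.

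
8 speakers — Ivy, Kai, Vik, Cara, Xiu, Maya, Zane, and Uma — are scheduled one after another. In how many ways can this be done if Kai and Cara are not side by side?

30240

There are 8! = 40320 arrangements in all. If Kai and Cara are adjacent, merging them into one block gives 2·(7)! = 10080 arrangements.
So 40320 − 10080 = 30240 arrangements keep them apart.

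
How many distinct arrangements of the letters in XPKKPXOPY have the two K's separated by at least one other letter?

11760

There are 9!/(3!·2!·2!) = 15120 arrangements of XPKKPXOPY in total.
If the two K's are adjacent, glue them into one block, leaving 8 items to arrange: (8)!/(3!·2!) = 3360 ways.
Hence 15120 − 3360 = 11760.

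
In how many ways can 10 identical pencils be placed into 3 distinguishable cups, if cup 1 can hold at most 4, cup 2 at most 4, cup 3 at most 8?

By stars and bars, unrestricted non-negative solutions to x_1+…+x_3 = 10 number C(10+2,2) = 66.
Subtract solutions that violate a single cap (substitute x_i' = x_i − (cap_i+1)): x_1 ≥ 5 gives C(7,2) = 21; x_2 ≥ 5 gives C(7,2) = 21; x_3 ≥ 9 gives C(3,2) = 3. Together 45.
Add back pairs where two caps are both exceeded: 1 + 0 + 0 = 1.
By inclusion–exclusion the count is 66 − 45 + 1 = 22.

22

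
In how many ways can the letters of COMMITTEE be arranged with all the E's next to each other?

10080

Treat the 2 copies of E as a single block. The multiset to arrange is then {EE, C, I, M, M, O, T, T}, 8 items in all.
That gives (8)!/(2!·2!) = 10080 arrangements.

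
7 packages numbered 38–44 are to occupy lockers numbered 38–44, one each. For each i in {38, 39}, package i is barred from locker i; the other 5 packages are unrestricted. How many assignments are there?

Let Aᵢ (for i ∈ {38, 39}) be the placements that put package i in its forbidden locker. Any j of these fix j positions, leaving (7−j)! ways to fill the rest, and there are C(2,j) ways to pick which j.
By inclusion–exclusion, the number of valid placements is Σ_{j=0}^{2} (−1)^j C(2,j)·(7−j)!.
Computing: 5040 − 1440 + 120 = 3720.

3720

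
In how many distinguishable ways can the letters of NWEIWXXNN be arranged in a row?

15120

The 9 letters of NWEIWXXNN have repeats: N appearing 3 times, W appearing twice, and X appearing twice.
The number of distinct arrangements is 9!/(3!·2!·2!) = 362880/24 = 15120.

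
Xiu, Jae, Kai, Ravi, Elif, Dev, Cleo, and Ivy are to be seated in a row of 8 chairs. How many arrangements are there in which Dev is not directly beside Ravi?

30240

Of the 8! = 40320 arrangements, those with Dev and Ravi adjacent number 2 × 7! = 10080 (treat the pair as a block with 2 internal orders).
So 40320 − 10080 = 30240 arrangements keep them apart.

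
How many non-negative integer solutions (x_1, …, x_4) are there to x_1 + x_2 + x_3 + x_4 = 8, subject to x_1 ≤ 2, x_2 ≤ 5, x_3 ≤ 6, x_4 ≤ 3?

64

By stars and bars, unrestricted non-negative solutions to x_1+…+x_4 = 8 number C(8+3,3) = 165.
Subtract solutions that violate a single cap (substitute x_i' = x_i − (cap_i+1)): x_1 ≥ 3 gives C(8,3) = 56; x_2 ≥ 6 gives C(5,3) = 10; x_3 ≥ 7 gives C(4,3) = 4; x_4 ≥ 4 gives C(7,3) = 35. Together 105.
Add back pairs where two caps are both exceeded: 0 + 0 + 4 + 0 + 0 + 0 = 4.
By inclusion–exclusion the count is 165 − 105 + 4 = 64.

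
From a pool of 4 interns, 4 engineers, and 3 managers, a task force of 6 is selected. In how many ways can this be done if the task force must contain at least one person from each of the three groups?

420

Total 6-person selections from all 11: C(11,6) = 462.
Subtract selections that omit an entire group: no interns → C(7,6) = 7; no engineers → C(7,6) = 7; no managers → C(8,6) = 28.
Add back selections omitting two groups (i.e. drawn from a single group): C(4,6) + C(4,6) + C(3,6) = 0.
By inclusion–exclusion: 462 − 42 + 0 = 420.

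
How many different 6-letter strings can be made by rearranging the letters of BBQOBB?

30

The 6 letters of BBQOBB have repeats: B appearing 4 times.
So there are 6! / (4!) = 30 distinguishable arrangements.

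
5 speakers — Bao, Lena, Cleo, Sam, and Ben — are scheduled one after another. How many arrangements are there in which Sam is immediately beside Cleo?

48

Glue Sam and Cleo into one block (2 internal orders), leaving 4 units to arrange in a row.
That gives 2 × 4! = 2 × 24 = 48.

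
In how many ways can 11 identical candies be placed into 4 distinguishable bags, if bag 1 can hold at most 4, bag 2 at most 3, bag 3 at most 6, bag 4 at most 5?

85

By stars and bars, unrestricted non-negative solutions to x_1+…+x_4 = 11 number C(11+3,3) = 364.
Subtract solutions that violate a single cap (substitute x_i' = x_i − (cap_i+1)): x_1 ≥ 5 gives C(9,3) = 84; x_2 ≥ 4 gives C(10,3) = 120; x_3 ≥ 7 gives C(7,3) = 35; x_4 ≥ 6 gives C(8,3) = 56. Together 295.
Add back pairs where two caps are both exceeded: 10 + 0 + 1 + 1 + 4 + 0 = 16.
By inclusion–exclusion the count is 364 − 295 + 16 = 85.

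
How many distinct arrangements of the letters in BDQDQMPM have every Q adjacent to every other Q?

1260

Treat the 2 copies of Q as a single block. The multiset to arrange is then {QQ, B, D, D, M, M, P}, 7 items in all.
That gives (7)!/(2!·2!) = 1260 arrangements.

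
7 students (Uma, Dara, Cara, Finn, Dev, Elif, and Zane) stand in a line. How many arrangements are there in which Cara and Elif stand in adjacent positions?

1440

Treat {Cara, Elif} as a single unit. There are 6 units to order, and the pair itself can be ordered 2 ways.
That gives 2 × 6! = 2 × 720 = 1440.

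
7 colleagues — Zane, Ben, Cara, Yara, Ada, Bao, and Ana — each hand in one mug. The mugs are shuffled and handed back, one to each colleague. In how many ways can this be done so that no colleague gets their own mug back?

1854

Let Aᵢ be the assignments in which colleague i gets their own mug. We want the size of the complement of A₁∪…∪A_7.
By inclusion–exclusion this is Σ_{j=0}^{7} (−1)^j C(7,j)·(7−j)!.
Computing: 5040 − 5040 + 2520 − 840 + 210 − 42 + 7 − 1 = 1854.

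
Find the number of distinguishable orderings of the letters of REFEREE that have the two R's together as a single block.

Treat the 2 copies of R as a single block. The multiset to arrange is then {RR, E, E, E, E, F}, 6 items in all.
That gives (6)!/(4!) = 30 arrangements.

30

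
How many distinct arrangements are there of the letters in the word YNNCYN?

60

YNNCYN has 6 letters with N appearing 3 times and Y appearing twice.
So there are 6! / (3!·2!) = 60 distinguishable arrangements.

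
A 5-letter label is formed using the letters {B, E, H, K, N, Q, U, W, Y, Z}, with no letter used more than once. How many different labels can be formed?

30240

Choose and order 5 of the 10 symbols: the first letter has 10 options, the next 9, and so on down to 6.
That product is 10 × 9 × 8 × 7 × 6 = 30240.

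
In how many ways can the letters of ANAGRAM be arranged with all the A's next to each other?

120

Treat the 3 copies of A as a single block. The multiset to arrange is then {AAA, G, M, N, R}, 5 items in all.
All 5 items are distinct, so there are (5)! = 120 arrangements.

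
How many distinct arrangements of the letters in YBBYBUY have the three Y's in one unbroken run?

Treat the 3 copies of Y as a single block. The multiset to arrange is then {YYY, B, B, B, U}, 5 items in all.
That gives (5)!/(3!) = 20 arrangements.

20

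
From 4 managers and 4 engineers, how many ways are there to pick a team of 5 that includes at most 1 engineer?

4

Split by how many engineers are chosen (0 through 1).
Sum: C(4,0)·C(4,5) + C(4,1)·C(4,4) = 0 + 4 = 4.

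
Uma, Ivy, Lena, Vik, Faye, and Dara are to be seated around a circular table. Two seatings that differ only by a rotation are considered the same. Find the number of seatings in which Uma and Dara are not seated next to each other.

72

Without the restriction there are (5)! = 120 seatings.
Seatings with Uma beside Dara: treat them as a block with 2 internal orders, giving 2 × (4)! = 48.
Subtracting, 120 − 48 = 72.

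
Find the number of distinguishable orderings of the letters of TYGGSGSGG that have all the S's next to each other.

Treat the 2 copies of S as a single block. The multiset to arrange is then {SS, G, G, G, G, G, T, Y}, 8 items in all.
That gives (8)!/(5!) = 336 arrangements.

336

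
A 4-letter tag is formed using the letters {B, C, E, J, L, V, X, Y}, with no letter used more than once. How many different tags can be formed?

1680

Choose and order 4 of the 8 symbols: the first letter has 8 options, the next 7, then 6, 5.
That product is 8 × 7 × 6 × 5 = 1680.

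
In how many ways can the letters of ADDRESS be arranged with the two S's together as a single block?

Treat the 2 copies of S as a single block. The multiset to arrange is then {SS, A, D, D, E, R}, 6 items in all.
That gives (6)!/(2!) = 360 arrangements.

360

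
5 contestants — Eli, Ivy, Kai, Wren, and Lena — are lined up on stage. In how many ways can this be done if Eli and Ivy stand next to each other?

48

Place the 3 others and the Eli-Ivy pair as 4 objects in a line; the pair has 2 internal arrangements.
That gives 2 × 4! = 2 × 24 = 48.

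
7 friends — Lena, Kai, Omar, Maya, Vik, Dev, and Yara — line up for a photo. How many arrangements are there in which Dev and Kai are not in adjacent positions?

3600

There are 7! = 5040 arrangements in all. If Dev and Kai are adjacent, merging them into one block gives 2·(6)! = 1440 arrangements.
So 5040 − 1440 = 3600 arrangements keep them apart.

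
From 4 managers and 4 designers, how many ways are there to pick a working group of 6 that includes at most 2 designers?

Split by how many designers are chosen (0 through 2).
Sum: C(4,0)·C(4,6) + C(4,1)·C(4,5) + C(4,2)·C(4,4) = 0 + 0 + 6 = 6.

6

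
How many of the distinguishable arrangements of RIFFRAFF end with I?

With the last slot taken by I, it remains to arrange the other 7 letters (RFFRAFF).
Those 7 letters have F appearing 4 times and R appearing twice, giving (7)!/(4!·2!) = 105.

105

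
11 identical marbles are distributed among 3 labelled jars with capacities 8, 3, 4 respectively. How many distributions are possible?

By stars and bars, unrestricted non-negative solutions to x_1+…+x_3 = 11 number C(11+2,2) = 78.
Subtract solutions that violate a single cap (substitute x_i' = x_i − (cap_i+1)): x_1 ≥ 9 gives C(4,2) = 6; x_2 ≥ 4 gives C(9,2) = 36; x_3 ≥ 5 gives C(8,2) = 28. Together 70.
Add back pairs where two caps are both exceeded: 0 + 0 + 6 = 6.
By inclusion–exclusion the count is 78 − 70 + 6 = 14.

14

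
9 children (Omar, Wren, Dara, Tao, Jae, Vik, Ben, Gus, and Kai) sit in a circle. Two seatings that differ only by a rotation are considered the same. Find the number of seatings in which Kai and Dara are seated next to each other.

10080

Treat {Kai, Dara} as one unit (2 internal orders) and seat the resulting 8 units around the table: (7)! circular arrangements.
So 2 × (7)! = 2 × 5040 = 10080.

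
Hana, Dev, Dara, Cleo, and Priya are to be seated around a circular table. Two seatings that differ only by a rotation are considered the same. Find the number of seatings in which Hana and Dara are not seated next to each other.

All circular seatings of 5 people number (4)! = 24.
Seatings with Hana beside Dara: treat them as a block with 2 internal orders, giving 2 × (3)! = 12.
Subtracting, 24 − 12 = 12.

12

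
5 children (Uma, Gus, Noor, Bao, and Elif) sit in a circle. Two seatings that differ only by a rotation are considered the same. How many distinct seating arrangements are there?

Around a circle, 5 distinct people have 5!/5 = (4)! = 24 rotationally distinct seatings.

24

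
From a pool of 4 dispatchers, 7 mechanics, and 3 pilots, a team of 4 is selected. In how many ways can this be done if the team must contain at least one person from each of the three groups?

Total 4-person selections from all 14: C(14,4) = 1001.
Selections missing a whole group: no dispatchers → C(10,4) = 210; no mechanics → C(7,4) = 35; no pilots → C(11,4) = 330.
Add back selections omitting two groups (i.e. drawn from a single group): C(4,4) + C(7,4) + C(3,4) = 36.
By inclusion–exclusion: 1001 − 575 + 36 = 462.

462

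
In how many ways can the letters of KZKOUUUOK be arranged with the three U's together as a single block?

420

Treat the 3 copies of U as a single block. The multiset to arrange is then {UUU, K, K, K, O, O, Z}, 7 items in all.
That gives (7)!/(3!·2!) = 420 arrangements.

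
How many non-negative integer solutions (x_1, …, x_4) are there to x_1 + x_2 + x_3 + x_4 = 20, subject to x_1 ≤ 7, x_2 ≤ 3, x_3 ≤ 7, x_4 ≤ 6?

Without the upper bounds there are C(23,3) = 1771 ways to split 20 among 4 variables.
Subtract solutions that violate a single cap (substitute x_i' = x_i − (cap_i+1)): x_1 ≥ 8 gives C(15,3) = 455; x_2 ≥ 4 gives C(19,3) = 969; x_3 ≥ 8 gives C(15,3) = 455; x_4 ≥ 7 gives C(16,3) = 560. Together 2439.
Add back pairs where two caps are both exceeded: 165 + 35 + 56 + 165 + 220 + 56 = 697.
Subtract triples: 1 + 4 + 0 + 4 = 9.
By inclusion–exclusion the count is 1771 − 2439 + 697 − 9 = 20.

20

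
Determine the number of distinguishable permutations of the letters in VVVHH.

10

Letter multiplicities in VVVHH: H×2, V×3.
Dividing 5! = 120 by 3!·2! = 12 for the repeated letters gives 10.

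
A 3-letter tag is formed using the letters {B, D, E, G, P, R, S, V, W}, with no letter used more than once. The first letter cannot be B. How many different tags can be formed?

The first letter has 9−1 = 8 choices (anything except B).
The remaining 2 letters are filled from the other 8 symbols without repetition: 8 × 7 = 56.
Total: 8 × 56 = 448.

448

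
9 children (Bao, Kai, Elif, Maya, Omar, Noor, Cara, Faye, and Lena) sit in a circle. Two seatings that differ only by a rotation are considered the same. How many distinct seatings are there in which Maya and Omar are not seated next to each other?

30240

Without the restriction there are (8)! = 40320 seatings.
Seatings with Maya beside Omar: treat them as a block with 2 internal orders, giving 2 × (7)! = 10080.
Subtracting, 40320 − 10080 = 30240.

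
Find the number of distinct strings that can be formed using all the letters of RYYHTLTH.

5040

RYYHTLTH has 8 letters with H appearing twice, T appearing twice, and Y appearing twice.
Dividing 8! = 40320 by 2!·2!·2! = 8 for the repeated letters gives 5040.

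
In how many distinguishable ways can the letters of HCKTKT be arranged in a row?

180

Letter multiplicities in HCKTKT: C×1, H×1, K×2, T×2.
Dividing 6! = 720 by 2!·2! = 4 for the repeated letters gives 180.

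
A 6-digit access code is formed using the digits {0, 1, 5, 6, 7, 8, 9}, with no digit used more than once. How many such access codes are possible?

5040

Choose and order 6 of the 7 symbols: the first digit has 7 options, the next 6, and so on down to 2.
That product is 7 × 6 × 5 × 4 × 3 × 2 = 5040.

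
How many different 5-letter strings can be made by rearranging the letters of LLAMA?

30

Letter multiplicities in LLAMA: A×2, L×2, M×1.
So there are 5! / (2!·2!) = 30 distinguishable arrangements.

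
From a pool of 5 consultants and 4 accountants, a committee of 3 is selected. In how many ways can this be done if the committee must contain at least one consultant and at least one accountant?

With no constraint there are C(9,3) = 84 possible selections.
Subtract selections that omit an entire group: no consultants → C(4,3) = 4; no accountants → C(5,3) = 10.
Both groups omitted at once is impossible, so 84 − 14 = 70.

70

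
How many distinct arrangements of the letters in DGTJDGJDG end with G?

Fix G in the last position and arrange the remaining 8 letters.
Those 8 letters have D appearing 3 times, G appearing twice, and J appearing twice, giving (8)!/(3!·2!·2!) = 1680.

1680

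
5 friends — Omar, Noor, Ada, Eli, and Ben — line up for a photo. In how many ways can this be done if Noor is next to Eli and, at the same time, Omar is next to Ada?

Treat {Noor,Eli} as one block (2 orders) and {Omar,Ada} as another (2 orders).
That leaves 3 units to arrange: 2 × 2 × 3! = 4 × 6 = 24.

24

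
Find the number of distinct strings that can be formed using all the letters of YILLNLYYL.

2520

Letter multiplicities in YILLNLYYL: I×1, L×4, N×1, Y×3.
Dividing 9! = 362880 by 4!·3! = 144 for the repeated letters gives 2520.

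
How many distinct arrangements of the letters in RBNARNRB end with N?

Fix N in the last position and arrange the remaining 7 letters.
Those 7 letters have B appearing twice and R appearing 3 times, giving (7)!/(3!·2!) = 420.

420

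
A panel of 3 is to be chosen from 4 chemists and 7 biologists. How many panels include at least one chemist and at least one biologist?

126

Total 3-person selections from all 11: C(11,3) = 165.
Selections missing a whole group: no chemists → C(7,3) = 35; no biologists → C(4,3) = 4.
Both groups omitted at once is impossible, so 165 − 39 = 126.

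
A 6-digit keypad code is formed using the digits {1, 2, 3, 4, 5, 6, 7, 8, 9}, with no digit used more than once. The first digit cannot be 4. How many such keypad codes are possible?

The first digit has 9−1 = 8 choices (anything except 4).
The remaining 5 digits are filled from the other 8 symbols without repetition: 8 × 7 × 6 × 5 × 4 = 6720.
Total: 8 × 6720 = 53760.

53760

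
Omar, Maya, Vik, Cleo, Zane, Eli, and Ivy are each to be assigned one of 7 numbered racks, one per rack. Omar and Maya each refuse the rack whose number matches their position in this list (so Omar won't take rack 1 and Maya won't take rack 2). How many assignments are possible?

Let Aᵢ (for i ∈ {1, 2}) be the placements that put person i in their forbidden rack. Any j of these fix j positions, leaving (7−j)! ways to fill the rest, and there are C(2,j) ways to pick which j.
By inclusion–exclusion, the number of valid placements is Σ_{j=0}^{2} (−1)^j C(2,j)·(7−j)!.
Computing: 5040 − 1440 + 120 = 3720.

3720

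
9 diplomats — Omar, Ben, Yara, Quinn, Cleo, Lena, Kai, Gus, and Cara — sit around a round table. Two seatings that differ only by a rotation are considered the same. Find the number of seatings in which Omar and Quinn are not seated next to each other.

30240

Without the restriction there are (8)! = 40320 seatings.
Seatings with Omar beside Quinn: treat them as a block with 2 internal orders, giving 2 × (7)! = 10080.
Subtracting, 40320 − 10080 = 30240.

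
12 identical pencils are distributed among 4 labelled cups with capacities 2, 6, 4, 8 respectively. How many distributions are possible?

86

Ignoring the caps, the number of non-negative solutions to x_1+…+x_4 = 12 is C(15,3) = 455.
Subtract solutions that violate a single cap (substitute x_i' = x_i − (cap_i+1)): x_1 ≥ 3 gives C(12,3) = 220; x_2 ≥ 7 gives C(8,3) = 56; x_3 ≥ 5 gives C(10,3) = 120; x_4 ≥ 9 gives C(6,3) = 20. Together 416.
Add back pairs where two caps are both exceeded: 10 + 35 + 1 + 1 + 0 + 0 = 47.
By inclusion–exclusion the count is 455 − 416 + 47 = 86.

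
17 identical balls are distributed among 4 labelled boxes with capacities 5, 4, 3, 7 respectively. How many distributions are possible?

Ignoring the caps, the number of non-negative solutions to x_1+…+x_4 = 17 is C(20,3) = 1140.
Subtract solutions that violate a single cap (substitute x_i' = x_i − (cap_i+1)): x_1 ≥ 6 gives C(14,3) = 364; x_2 ≥ 5 gives C(15,3) = 455; x_3 ≥ 4 gives C(16,3) = 560; x_4 ≥ 8 gives C(12,3) = 220. Together 1599.
Add back pairs where two caps are both exceeded: 84 + 120 + 20 + 165 + 35 + 56 = 480.
Subtract triples: 10 + 0 + 0 + 1 = 11.
By inclusion–exclusion the count is 1140 − 1599 + 480 − 11 = 10.

10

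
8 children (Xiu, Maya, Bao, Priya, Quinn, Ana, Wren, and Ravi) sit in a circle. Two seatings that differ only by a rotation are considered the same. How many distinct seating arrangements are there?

5040

Fix one person's seat to break rotational symmetry; the remaining 7 people can be arranged in (7)! = 5040 ways.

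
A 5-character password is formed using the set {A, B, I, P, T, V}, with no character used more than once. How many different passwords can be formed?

720

With no repetition, fill the 5 characters in order: 6 choices, then 5, down to 2.
6 × 5 × 4 × 3 × 2 = 720.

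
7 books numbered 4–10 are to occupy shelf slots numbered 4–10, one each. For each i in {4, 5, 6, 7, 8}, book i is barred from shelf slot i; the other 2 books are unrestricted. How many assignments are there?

Let Aᵢ (for 4 ≤ i ≤ 8) be the placements that put book i in its forbidden shelf slot. Any j of these fix j positions, leaving (7−j)! ways to fill the rest, and there are C(5,j) ways to pick which j.
By inclusion–exclusion, the number of valid placements is Σ_{j=0}^{5} (−1)^j C(5,j)·(7−j)!.
Computing: 5040 − 3600 + 1200 − 240 + 30 − 2 = 2428.

2428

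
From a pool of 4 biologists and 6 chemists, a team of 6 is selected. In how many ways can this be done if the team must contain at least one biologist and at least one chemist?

Total 6-person selections from all 10: C(10,6) = 210.
Selections missing a whole group: no biologists → C(6,6) = 1; no chemists → C(4,6) = 0.
Both groups omitted at once is impossible, so 210 − 1 = 209.

209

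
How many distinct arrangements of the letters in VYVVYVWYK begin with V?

1120

With the first slot taken by V, it remains to arrange the other 8 letters (YVVYVWYK).
Those 8 letters have V appearing 3 times and Y appearing 3 times, giving (8)!/(3!·3!) = 1120.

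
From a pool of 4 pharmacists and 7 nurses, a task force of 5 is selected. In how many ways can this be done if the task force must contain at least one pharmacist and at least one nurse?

441

Total 5-person selections from all 11: C(11,5) = 462.
Subtract selections that omit an entire group: no pharmacists → C(7,5) = 21; no nurses → C(4,5) = 0.
Both groups omitted at once is impossible, so 462 − 21 = 441.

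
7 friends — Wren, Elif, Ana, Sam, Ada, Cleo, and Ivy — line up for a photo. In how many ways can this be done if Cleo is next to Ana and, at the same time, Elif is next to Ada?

480

Treat {Cleo,Ana} as one block (2 orders) and {Elif,Ada} as another (2 orders).
That leaves 5 units to arrange: 2 × 2 × 5! = 4 × 120 = 480.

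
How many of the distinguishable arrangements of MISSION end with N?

180

Fix N in the last position and arrange the remaining 6 letters.
Those 6 letters have I appearing twice and S appearing twice, giving (6)!/(2!·2!) = 180.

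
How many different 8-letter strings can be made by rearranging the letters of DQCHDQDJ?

3360

The 8 letters of DQCHDQDJ have repeats: D appearing 3 times and Q appearing twice.
Dividing 8! = 40320 by 3!·2! = 12 for the repeated letters gives 3360.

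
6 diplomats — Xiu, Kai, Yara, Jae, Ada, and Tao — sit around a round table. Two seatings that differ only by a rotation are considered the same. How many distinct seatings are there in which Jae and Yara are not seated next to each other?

Without the restriction there are (5)! = 120 seatings.
Seatings with Jae beside Yara: treat them as a block with 2 internal orders, giving 2 × (4)! = 48.
Subtracting, 120 − 48 = 72.

72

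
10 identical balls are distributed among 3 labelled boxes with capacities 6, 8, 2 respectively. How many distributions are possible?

By stars and bars, unrestricted non-negative solutions to x_1+…+x_3 = 10 number C(10+2,2) = 66.
Subtract solutions that violate a single cap (substitute x_i' = x_i − (cap_i+1)): x_1 ≥ 7 gives C(5,2) = 10; x_2 ≥ 9 gives C(3,2) = 3; x_3 ≥ 3 gives C(9,2) = 36. Together 49.
Add back pairs where two caps are both exceeded: 0 + 1 + 0 = 1.
By inclusion–exclusion the count is 66 − 49 + 1 = 18.

18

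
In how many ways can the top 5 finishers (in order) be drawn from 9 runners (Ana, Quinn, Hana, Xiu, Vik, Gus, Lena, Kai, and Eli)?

This is an ordered selection of 5 from 9: P(9,5).
That gives 9 × 8 × 7 × 6 × 5 = 15120.

15120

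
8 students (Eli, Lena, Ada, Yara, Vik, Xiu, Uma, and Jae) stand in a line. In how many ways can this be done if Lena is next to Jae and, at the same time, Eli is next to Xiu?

2880

Treat {Lena,Jae} as one block (2 orders) and {Eli,Xiu} as another (2 orders).
That leaves 6 units to arrange: 2 × 2 × 6! = 4 × 720 = 2880.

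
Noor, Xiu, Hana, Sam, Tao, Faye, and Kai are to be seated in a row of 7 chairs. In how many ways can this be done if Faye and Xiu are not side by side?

3600

Of the 7! = 5040 arrangements, those with Faye and Xiu adjacent number 2 × 6! = 1440 (treat the pair as a block with 2 internal orders).
Complementary counting: 5040 − 1440 = 3600.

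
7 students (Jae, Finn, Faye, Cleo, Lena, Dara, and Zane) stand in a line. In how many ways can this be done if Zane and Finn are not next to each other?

3600

Of the 7! = 5040 arrangements, those with Zane and Finn adjacent number 2 × 6! = 1440 (treat the pair as a block with 2 internal orders).
So 5040 − 1440 = 3600 arrangements keep them apart.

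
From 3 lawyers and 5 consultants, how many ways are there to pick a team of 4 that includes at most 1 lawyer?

Split by how many lawyers are chosen (0 through 1).
Sum: C(3,0)·C(5,4) + C(3,1)·C(5,3) = 5 + 30 = 35.

35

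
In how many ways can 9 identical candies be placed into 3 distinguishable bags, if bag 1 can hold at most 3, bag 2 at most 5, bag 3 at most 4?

Ignoring the caps, the number of non-negative solutions to x_1+…+x_3 = 9 is C(11,2) = 55.
Subtract solutions that violate a single cap (substitute x_i' = x_i − (cap_i+1)): x_1 ≥ 4 gives C(7,2) = 21; x_2 ≥ 6 gives C(5,2) = 10; x_3 ≥ 5 gives C(6,2) = 15. Together 46.
Add back pairs where two caps are both exceeded: 0 + 1 + 0 = 1.
By inclusion–exclusion the count is 55 − 46 + 1 = 10.

10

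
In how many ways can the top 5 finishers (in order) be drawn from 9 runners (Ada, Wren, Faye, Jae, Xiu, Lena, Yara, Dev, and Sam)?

15120

This is an ordered selection of 5 from 9: P(9,5).
That gives 9 × 8 × 7 × 6 × 5 = 15120.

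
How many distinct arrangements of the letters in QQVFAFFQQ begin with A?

With the first slot taken by A, it remains to arrange the other 8 letters (QQVFFFQQ).
Those 8 letters have F appearing 3 times and Q appearing 4 times, giving (8)!/(4!·3!) = 280.

280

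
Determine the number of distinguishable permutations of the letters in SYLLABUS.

10080

Letter multiplicities in SYLLABUS: A×1, B×1, L×2, S×2, U×1, Y×1.
Dividing 8! = 40320 by 2!·2! = 4 for the repeated letters gives 10080.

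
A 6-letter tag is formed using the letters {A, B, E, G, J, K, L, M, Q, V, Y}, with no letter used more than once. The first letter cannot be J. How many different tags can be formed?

The first letter has 11−1 = 10 choices (anything except J).
The remaining 5 letters are filled from the other 10 symbols without repetition: 10 × 9 × 8 × 7 × 6 = 30240.
Total: 10 × 30240 = 302400.

302400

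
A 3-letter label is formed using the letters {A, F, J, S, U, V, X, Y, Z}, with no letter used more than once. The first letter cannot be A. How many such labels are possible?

448

The first letter has 9−1 = 8 choices (anything except A).
The remaining 2 letters are filled from the other 8 symbols without repetition: 8 × 7 = 56.
Total: 8 × 56 = 448.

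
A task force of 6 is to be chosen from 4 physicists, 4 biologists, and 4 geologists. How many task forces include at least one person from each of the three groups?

840

With no constraint there are C(12,6) = 924 possible selections.
Selections missing a whole group: no physicists → C(8,6) = 28; no biologists → C(8,6) = 28; no geologists → C(8,6) = 28.
Add back selections omitting two groups (i.e. drawn from a single group): C(4,6) + C(4,6) + C(4,6) = 0.
By inclusion–exclusion: 924 − 84 + 0 = 840.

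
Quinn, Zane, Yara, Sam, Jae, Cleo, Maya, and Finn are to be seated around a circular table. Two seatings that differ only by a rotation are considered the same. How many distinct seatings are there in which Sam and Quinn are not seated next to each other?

Without the restriction there are (7)! = 5040 seatings.
Those with Sam next to Quinn: fuse the pair into one unit and seat 7 units around a circle — 2·(6)! = 1440.
Subtracting, 5040 − 1440 = 3600.

3600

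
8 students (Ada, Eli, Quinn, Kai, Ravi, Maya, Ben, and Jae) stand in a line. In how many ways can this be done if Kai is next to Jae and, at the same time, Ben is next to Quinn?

Treat {Kai,Jae} as one block (2 orders) and {Ben,Quinn} as another (2 orders).
That leaves 6 units to arrange: 2 × 2 × 6! = 4 × 720 = 2880.

2880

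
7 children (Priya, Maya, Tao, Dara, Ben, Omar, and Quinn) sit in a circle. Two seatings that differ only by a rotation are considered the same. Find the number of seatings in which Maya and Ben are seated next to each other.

240

Glue Maya and Ben into a block (2 internal orders). Seating 6 units around a circle gives (5)! arrangements.
So 2 × (5)! = 2 × 120 = 240.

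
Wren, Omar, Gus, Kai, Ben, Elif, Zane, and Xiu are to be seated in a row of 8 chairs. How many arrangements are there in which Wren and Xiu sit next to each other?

Glue Wren and Xiu into one block (2 internal orders), leaving 7 units to arrange in a row.
That gives 2 × 7! = 2 × 5040 = 10080.

10080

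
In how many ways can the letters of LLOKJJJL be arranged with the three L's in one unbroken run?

120

Treat the 3 copies of L as a single block. The multiset to arrange is then {LLL, J, J, J, K, O}, 6 items in all.
That gives (6)!/(3!) = 120 arrangements.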